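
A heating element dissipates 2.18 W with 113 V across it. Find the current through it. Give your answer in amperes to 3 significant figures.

0.0193 A

Inverting the appropriate power form: I = P / V.
I = 2.18 / 113 = 0.01929 A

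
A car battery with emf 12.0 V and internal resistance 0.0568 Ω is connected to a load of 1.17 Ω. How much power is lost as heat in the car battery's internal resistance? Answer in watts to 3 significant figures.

5.43 W

Internal loss is I²r, with I set by the total series resistance r+R.
I = ε / (r + R) = 12.0 / (0.0568 + 1.17) = 9.782 A
P_int = I² r = (9.782)² × 0.0568 = 5.435 W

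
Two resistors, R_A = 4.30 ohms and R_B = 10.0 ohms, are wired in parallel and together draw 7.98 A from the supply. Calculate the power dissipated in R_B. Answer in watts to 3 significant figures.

57.6 W

Parallel branches share V, not I — compute V via R_eq, then use V²/R for the target branch.
1/R_eq = 1/4.30 + 1/10.0 ⇒ R_eq = 3.007 Ω
V = I_total × R_eq = 7.980 × 3.007 = 24.00 V
P_R_B = V² / R_B = (24.00)² / 10.0 = 57.58 W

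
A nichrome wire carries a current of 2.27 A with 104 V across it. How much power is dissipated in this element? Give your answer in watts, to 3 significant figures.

236 W

Both the voltage across and the current through the element are known, so P = V I applies directly.
P = 104 V × 2.270 A = 236.1 W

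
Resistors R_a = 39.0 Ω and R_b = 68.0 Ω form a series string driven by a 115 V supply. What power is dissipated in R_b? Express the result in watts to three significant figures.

78.5 W

In a series string the same current flows through every resistor — find that current, then P = I²R for the one we want.
R_total = 39.0 + 68.0 = 107.0 Ω
I = V / R_total = 115 / 107.0 = 1.075 A
P_R_b = I² × R_b = (1.075)² × 68.0 = 78.55 W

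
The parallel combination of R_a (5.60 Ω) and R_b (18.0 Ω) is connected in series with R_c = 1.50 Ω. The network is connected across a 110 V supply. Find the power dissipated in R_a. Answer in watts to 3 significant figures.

1180 W

Collapse the R_a‖R_b pair into one equivalent R_p; then R_p and R_c form a series string.
R_p = (5.60×18.0)/(5.60+18.0) = 4.271 Ω
R_total = R_p + 1.50 = 4.271 + 1.50 = 5.771 Ω
I = V / R_total = 110 / 5.771 = 19.06 A
Voltage across the parallel pair: V_p = I × R_p = 19.06 × 4.271 = 81.41 V
R_a has V_p across it, so P = V_p²/R_a.
P_R_a = (81.41)² / 5.60 = 1183 W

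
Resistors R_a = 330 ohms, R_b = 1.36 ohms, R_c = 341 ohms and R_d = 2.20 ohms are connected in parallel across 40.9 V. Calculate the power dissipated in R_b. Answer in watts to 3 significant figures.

1230 W

The supply voltage appears across each parallel branch — just use P = V²/R_b.
P_R_b = V² / R_b = (40.9)² / 1.36 Ω = 1230 W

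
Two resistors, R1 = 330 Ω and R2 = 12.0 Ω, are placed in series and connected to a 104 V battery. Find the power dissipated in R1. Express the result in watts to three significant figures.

30.5 W

Series elements share the same current, so find I first, then use P = I²R.
R_total = 330 + 12.0 = 342.0 Ω
I = V / R_total = 104 / 342.0 = 0.3041 A
P_R1 = I² × R1 = (0.3041)² × 330 = 30.52 W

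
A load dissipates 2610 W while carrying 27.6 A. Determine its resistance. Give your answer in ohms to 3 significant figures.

3.43 Ω

Inverting the appropriate power form: R = P / I².
R = 2610 / (27.60)² = 3.426 Ω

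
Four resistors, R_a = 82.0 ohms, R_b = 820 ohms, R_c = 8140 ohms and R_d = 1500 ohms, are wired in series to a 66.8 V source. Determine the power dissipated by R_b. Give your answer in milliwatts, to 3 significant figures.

32.9 mW

Every series element carries the same I. Get I from the total resistance, then P = I² × R_b.
R_total = 82.0 + 820 + 8140 + 1500 = 10540 Ω
I = V / R_total = 66.8 / 10540 = 0.006337 A
P_R_b = I² × R_b = (0.006337)² × 820 = 0.03292 W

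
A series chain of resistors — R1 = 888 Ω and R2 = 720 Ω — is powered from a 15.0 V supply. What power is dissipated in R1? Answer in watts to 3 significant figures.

In a series string the same current flows through every resistor — find that current, then P = I²R for the one we want.
R_total = 888 + 720 = 1608 Ω
I = V / R_total = 15.0 / 1608 = 0.009328 A
P_R1 = I² × R1 = (0.009328)² × 888 = 0.07727 W

0.0773 W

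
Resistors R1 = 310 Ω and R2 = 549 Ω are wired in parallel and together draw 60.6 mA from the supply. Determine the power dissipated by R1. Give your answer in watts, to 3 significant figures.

0.465 W

The branches share the same voltage, but only the total current is given — find V from the equivalent resistance first.
1/R_eq = 1/310 + 1/549 ⇒ R_eq = 198.1 Ω
V = I_total × R_eq = 0.06060 × 198.1 = 12.01 V
P_R1 = V² / R1 = (12.01)² / 310 = 0.4650 W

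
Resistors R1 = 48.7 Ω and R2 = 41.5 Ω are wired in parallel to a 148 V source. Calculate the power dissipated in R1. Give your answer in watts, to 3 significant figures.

Each parallel branch sees the full supply voltage, so P = V²/R applies directly to the target branch.
P_R1 = V² / R1 = (148)² / 48.7 Ω = 449.8 W

450 W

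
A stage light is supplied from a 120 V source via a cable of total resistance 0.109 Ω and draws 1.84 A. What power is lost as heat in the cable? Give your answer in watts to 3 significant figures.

The cable is a series resistance carrying the load current; its dissipation is I²R_line.
The cable carries the full 1.84 A.
P_line = I² R_line = (1.840)² × 0.109 = 0.3690 W

0.369 W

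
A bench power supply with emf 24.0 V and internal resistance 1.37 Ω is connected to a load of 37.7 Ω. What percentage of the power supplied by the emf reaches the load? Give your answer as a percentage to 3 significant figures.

96.5 %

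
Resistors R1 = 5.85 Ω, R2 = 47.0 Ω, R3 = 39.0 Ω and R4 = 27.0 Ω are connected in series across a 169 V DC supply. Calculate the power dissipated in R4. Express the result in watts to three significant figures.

54.6 W

Series elements share the same current, so find I first, then use P = I²R.
R_total = 5.85 + 47.0 + 39.0 + 27.0 = 118.8 Ω
I = V / R_total = 169 / 118.8 = 1.422 A
P_R4 = I² × R4 = (1.422)² × 27.0 = 54.59 W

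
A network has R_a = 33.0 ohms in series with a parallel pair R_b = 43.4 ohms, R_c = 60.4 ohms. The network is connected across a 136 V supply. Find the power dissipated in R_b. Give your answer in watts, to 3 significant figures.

First combine the parallel branches into one equivalent R_p, then R_a + R_p is a series pair.
R_p = (43.4×60.4)/(43.4+60.4) = 25.25 Ω
R_total = 33.0 + 25.25 = 58.25 Ω
I = V / R_total = 136 / 58.25 = 2.335 A
Voltage across the parallel pair: V_p = I × R_p = 2.335 × 25.25 = 58.96 V
R_b sees V_p directly, so P = V_p² / R_b.
P_R_b = (58.96)² / 43.4 = 80.09 W

80.1 W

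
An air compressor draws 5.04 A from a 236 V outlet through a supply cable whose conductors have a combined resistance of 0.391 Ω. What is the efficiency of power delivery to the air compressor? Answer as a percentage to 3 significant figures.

The supply cable carries the full 5.04 A.
P_line = I² R_line = (5.040)² × 0.391 = 9.932 W
P_source = V I = 236 × 5.040 = 1189 W; P_load = 1180 W
η = P_load / P_source = 1180 / 1189 = 0.9916

99.2 %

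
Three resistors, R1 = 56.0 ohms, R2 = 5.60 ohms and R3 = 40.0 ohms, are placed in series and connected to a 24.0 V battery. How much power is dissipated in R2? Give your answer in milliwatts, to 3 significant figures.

Every series element carries the same I. Get I from the total resistance, then P = I² × R2.
R_total = 56.0 + 5.60 + 40.0 = 101.6 Ω
I = V / R_total = 24.0 / 101.6 = 0.2362 A
P_R2 = I² × R2 = (0.2362)² × 5.60 = 0.3125 W

312 mW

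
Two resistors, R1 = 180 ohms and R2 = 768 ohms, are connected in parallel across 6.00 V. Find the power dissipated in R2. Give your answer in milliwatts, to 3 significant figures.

Parallel branches share the same voltage; P = V²/R gives the branch power in one step.
P_R2 = V² / R2 = (6.00)² / 768 Ω = 0.04688 W

46.9 mW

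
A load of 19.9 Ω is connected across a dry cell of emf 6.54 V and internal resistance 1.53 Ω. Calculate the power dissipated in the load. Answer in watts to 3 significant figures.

1.85 W

With r and R in series, I = ε/(r+R); the load dissipates I²R.
I = ε / (r + R) = 6.54 / (1.53 + 19.9) = 0.3052 A
P_load = I² R = (0.3052)² × 19.9 = 1.853 W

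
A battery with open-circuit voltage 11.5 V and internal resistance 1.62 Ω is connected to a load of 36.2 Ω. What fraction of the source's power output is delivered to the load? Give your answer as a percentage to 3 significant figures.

Efficiency is P_load / P_total. With a series r and R sharing the same I, P = I²R for each, so η = R/(R+r).
η = R / (R + r) = 36.2 / (36.2 + 1.62) = 0.9572

95.7 %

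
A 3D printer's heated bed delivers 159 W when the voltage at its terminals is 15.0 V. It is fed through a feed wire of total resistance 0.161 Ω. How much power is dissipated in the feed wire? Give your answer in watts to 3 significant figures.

18.1 W

The feed wire is a series resistance carrying the load current; its dissipation is I²R_line.
I = P / V = 159 / 15.0 = 10.60 A through the feed wire.
P_line = I² R_line = (10.60)² × 0.161 = 18.09 W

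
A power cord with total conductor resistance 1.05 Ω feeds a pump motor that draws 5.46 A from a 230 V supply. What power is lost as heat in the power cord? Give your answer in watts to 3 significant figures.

31.3 W

Only the current and the line resistance are needed for the I²R loss.
The power cord carries the full 5.46 A.
P_line = I² R_line = (5.460)² × 1.05 = 31.30 W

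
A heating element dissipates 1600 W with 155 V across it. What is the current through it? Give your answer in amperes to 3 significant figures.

Rearranging the power relation for the two known quantities gives I = P / V.
I = 1600 / 155 = 10.32 A

10.3 A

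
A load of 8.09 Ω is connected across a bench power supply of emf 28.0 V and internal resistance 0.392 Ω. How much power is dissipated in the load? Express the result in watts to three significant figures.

Find the circuit current first, then P = I²R for the load (series elements share I).
I = ε / (r + R) = 28.0 / (0.392 + 8.09) = 3.301 A
P_load = I² R = (3.301)² × 8.09 = 88.16 W

88.2 W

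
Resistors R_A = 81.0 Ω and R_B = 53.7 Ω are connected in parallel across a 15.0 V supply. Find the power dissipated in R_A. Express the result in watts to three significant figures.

2.78 W

The supply voltage appears across each parallel branch — just use P = V²/R_A.
P_R_A = V² / R_A = (15.0)² / 81.0 Ω = 2.778 W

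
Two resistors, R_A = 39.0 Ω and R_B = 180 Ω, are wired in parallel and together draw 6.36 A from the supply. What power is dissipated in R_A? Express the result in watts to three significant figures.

Only the total current is stated, so first find the parallel equivalent to get the voltage across the combination.
1/R_eq = 1/39.0 + 1/180 ⇒ R_eq = 32.05 Ω
V = I_total × R_eq = 6.360 × 32.05 = 203.9 V
P_R_A = V² / R_A = (203.9)² / 39.0 = 1066 W

1070 W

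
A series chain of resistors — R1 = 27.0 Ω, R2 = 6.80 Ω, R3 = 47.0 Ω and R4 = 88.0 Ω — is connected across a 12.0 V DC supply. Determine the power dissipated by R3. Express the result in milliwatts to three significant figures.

238 mW

Since the resistors are in series they all carry the loop current I = V/R_total; the power in any one is I²R.
R_total = 27.0 + 6.80 + 47.0 + 88.0 = 168.8 Ω
I = V / R_total = 12.0 / 168.8 = 0.07109 A
P_R3 = I² × R3 = (0.07109)² × 47.0 = 0.2375 W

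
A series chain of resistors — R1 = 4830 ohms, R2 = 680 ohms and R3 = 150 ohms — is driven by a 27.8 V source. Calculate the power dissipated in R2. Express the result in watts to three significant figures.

0.0164 W

In a series string the same current flows through every resistor — find that current, then P = I²R for the one we want.
R_total = 4830 + 680 + 150 = 5660 Ω
I = V / R_total = 27.8 / 5660 = 0.004912 A
P_R2 = I² × R2 = (0.004912)² × 680 = 0.01640 W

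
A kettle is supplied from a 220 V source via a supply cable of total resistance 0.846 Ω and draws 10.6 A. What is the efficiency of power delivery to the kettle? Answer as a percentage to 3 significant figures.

The supply cable carries the full 10.6 A.
P_line = I² R_line = (10.60)² × 0.846 = 95.06 W
P_source = V I = 220 × 10.60 = 2332 W; P_load = 2237 W
η = P_load / P_source = 2237 / 2332 = 0.9592

95.9 %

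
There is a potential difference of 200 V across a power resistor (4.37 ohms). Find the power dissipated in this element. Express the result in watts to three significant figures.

9150 W

We know the drop across the element and its resistance — P = V²/R, one step.
P = (200 V)² / 4.37 Ω = 9153 W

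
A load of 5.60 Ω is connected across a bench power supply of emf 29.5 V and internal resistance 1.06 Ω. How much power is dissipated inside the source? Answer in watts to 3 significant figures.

The source's internal resistance is just another series element carrying I; its dissipation is I²r.
I = ε / (r + R) = 29.5 / (1.06 + 5.60) = 4.429 A
P_int = I² r = (4.429)² × 1.06 = 20.80 W

20.8 W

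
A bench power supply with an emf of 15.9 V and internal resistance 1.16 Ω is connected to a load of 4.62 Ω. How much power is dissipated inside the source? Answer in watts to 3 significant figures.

8.78 W

The internal resistance carries the same current as the load; P_int = I²r.
I = ε / (r + R) = 15.9 / (1.16 + 4.62) = 2.751 A
P_int = I² r = (2.751)² × 1.16 = 8.778 W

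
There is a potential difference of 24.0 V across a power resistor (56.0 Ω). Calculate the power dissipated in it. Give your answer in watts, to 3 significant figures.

10.3 W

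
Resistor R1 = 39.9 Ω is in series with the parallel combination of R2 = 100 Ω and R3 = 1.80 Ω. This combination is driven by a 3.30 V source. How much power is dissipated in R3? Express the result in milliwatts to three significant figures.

Collapse R2‖R3 to a single equivalent, reducing the network to two series elements.
R_p = (100×1.80)/(100+1.80) = 1.768 Ω
R_total = 39.9 + 1.768 = 41.67 Ω
I = V / R_total = 3.30 / 41.67 = 0.07920 A
Voltage across the parallel pair: V_p = I × R_p = 0.07920 × 1.768 = 0.1400 V
R3 sees V_p directly, so P = V_p² / R3.
P_R3 = (0.1400)² / 1.80 = 0.01089 W

10.9 mW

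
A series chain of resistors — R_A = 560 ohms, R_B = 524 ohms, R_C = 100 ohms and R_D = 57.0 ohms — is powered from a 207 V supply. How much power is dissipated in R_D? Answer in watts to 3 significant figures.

Since the resistors are in series they all carry the loop current I = V/R_total; the power in any one is I²R.
R_total = 560 + 524 + 100 + 57.0 = 1241 Ω
I = V / R_total = 207 / 1241 = 0.1668 A
P_R_D = I² × R_D = (0.1668)² × 57.0 = 1.586 W

1.59 W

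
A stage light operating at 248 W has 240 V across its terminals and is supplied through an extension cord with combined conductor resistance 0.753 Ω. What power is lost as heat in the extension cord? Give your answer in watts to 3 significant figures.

The extension cord is a series resistance carrying the load current; its dissipation is I²R_line.
I = P / V = 248 / 240 = 1.033 A through the extension cord.
P_line = I² R_line = (1.033)² × 0.753 = 0.8040 W

0.804 W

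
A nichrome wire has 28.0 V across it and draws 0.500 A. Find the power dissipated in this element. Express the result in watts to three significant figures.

Both the voltage across and the current through the element are known, so P = V I applies directly.
P = 28.0 V × 0.5000 A = 14.00 W

14.0 W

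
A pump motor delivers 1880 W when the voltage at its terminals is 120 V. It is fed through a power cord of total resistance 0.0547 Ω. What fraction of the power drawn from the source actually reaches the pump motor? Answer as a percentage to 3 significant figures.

99.3 %

I = P / V = 1880 / 120 = 15.67 A through the power cord.
P_line = I² R_line = (15.67)² × 0.0547 = 13.43 W
P_source = P_load + P_line = 1880 + 13.43 = 1893 W
η = P_load / P_source = 1880 / 1893 = 0.9929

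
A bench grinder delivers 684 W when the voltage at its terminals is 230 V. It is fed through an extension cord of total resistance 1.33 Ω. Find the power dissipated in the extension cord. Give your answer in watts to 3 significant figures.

11.8 W

The extension cord and load are in series, so the same current flows in both; the loss is I²R_line.
I = P / V = 684 / 230 = 2.974 A through the extension cord.
P_line = I² R_line = (2.974)² × 1.33 = 11.76 W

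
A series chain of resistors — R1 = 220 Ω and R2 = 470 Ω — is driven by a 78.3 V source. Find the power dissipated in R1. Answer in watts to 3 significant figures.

2.83 W

Every series element carries the same I. Get I from the total resistance, then P = I² × R1.
R_total = 220 + 470 = 690.0 Ω
I = V / R_total = 78.3 / 690.0 = 0.1135 A
P_R1 = I² × R1 = (0.1135)² × 220 = 2.833 W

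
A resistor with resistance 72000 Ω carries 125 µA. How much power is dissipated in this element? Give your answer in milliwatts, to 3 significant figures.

1.12 mW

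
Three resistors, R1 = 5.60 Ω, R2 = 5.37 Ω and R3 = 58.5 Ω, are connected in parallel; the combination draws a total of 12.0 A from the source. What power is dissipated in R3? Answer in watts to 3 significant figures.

The branches share the same voltage, but only the total current is given — find V from the equivalent resistance first.
1/R_eq = 1/5.60 + 1/5.37 + 1/58.5 ⇒ R_eq = 2.619 Ω
V = I_total × R_eq = 12.00 × 2.619 = 31.42 V
P_R3 = V² / R3 = (31.42)² / 58.5 = 16.88 W

16.9 W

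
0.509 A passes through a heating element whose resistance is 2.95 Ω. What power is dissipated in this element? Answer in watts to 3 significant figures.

0.764 W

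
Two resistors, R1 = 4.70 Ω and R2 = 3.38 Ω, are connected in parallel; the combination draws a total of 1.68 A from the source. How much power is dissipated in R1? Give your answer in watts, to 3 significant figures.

The branches share the same voltage, but only the total current is given — find V from the equivalent resistance first.
1/R_eq = 1/4.70 + 1/3.38 ⇒ R_eq = 1.966 Ω
V = I_total × R_eq = 1.680 × 1.966 = 3.303 V
P_R1 = V² / R1 = (3.303)² / 4.70 = 2.321 W

2.32 W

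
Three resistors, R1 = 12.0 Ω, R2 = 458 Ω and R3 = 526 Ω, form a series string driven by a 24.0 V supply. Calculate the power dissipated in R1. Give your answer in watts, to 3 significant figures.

In a series string the same current flows through every resistor — find that current, then P = I²R for the one we want.
R_total = 12.0 + 458 + 526 = 996.0 Ω
I = V / R_total = 24.0 / 996.0 = 0.02410 A
P_R1 = I² × R1 = (0.02410)² × 12.0 = 0.006968 W

0.00697 W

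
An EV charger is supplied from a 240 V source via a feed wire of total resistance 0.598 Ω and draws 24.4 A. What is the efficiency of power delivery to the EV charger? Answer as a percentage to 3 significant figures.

The feed wire carries the full 24.4 A.
P_line = I² R_line = (24.40)² × 0.598 = 356.0 W
P_source = V I = 240 × 24.40 = 5856 W; P_load = 5500 W
η = P_load / P_source = 5500 / 5856 = 0.9392

93.9 %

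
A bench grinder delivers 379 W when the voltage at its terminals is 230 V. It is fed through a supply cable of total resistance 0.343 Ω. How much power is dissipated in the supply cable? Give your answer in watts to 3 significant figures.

0.931 W

The supply cable is a series resistance carrying the load current; its dissipation is I²R_line.
I = P / V = 379 / 230 = 1.648 A through the supply cable.
P_line = I² R_line = (1.648)² × 0.343 = 0.9314 W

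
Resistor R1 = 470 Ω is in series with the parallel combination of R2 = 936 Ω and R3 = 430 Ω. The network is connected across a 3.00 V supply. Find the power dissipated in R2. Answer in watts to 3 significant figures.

0.00143 W

Reduce the parallel pair to R_p first; the network is then a simple series string.
R_p = (936×430)/(936+430) = 294.6 Ω
R_total = 470 + 294.6 = 764.6 Ω
I = V / R_total = 3.00 / 764.6 = 0.003923 A
Voltage across the parallel pair: V_p = I × R_p = 0.003923 × 294.6 = 1.156 V
R2 sees V_p directly, so P = V_p² / R2.
P_R2 = (1.156)² / 936 = 0.001428 W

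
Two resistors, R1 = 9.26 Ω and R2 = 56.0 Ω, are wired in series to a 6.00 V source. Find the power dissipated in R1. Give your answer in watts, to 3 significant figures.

0.0783 W

Series elements share the same current, so find I first, then use P = I²R.
R_total = 9.26 + 56.0 = 65.26 Ω
I = V / R_total = 6.00 / 65.26 = 0.09194 A
P_R1 = I² × R1 = (0.09194)² × 9.26 = 0.07827 W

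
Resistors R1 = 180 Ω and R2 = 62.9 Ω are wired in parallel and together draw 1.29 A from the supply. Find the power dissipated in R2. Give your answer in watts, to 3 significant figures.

Only the total current is stated, so first find the parallel equivalent to get the voltage across the combination.
1/R_eq = 1/180 + 1/62.9 ⇒ R_eq = 46.61 Ω
V = I_total × R_eq = 1.290 × 46.61 = 60.13 V
P_R2 = V² / R2 = (60.13)² / 62.9 = 57.48 W

57.5 W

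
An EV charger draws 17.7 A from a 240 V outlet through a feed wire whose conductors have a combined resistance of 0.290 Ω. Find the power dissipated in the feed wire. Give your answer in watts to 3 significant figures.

The feed wire and load are in series, so the same current flows in both; the loss is I²R_line.
The feed wire carries the full 17.7 A.
P_line = I² R_line = (17.70)² × 0.290 = 90.85 W

90.9 W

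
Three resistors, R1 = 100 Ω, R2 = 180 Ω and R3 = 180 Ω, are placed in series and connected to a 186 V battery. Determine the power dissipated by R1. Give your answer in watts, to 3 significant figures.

16.3 W

The current is common to all series resistors; compute it, then apply P = I²R for the target.
R_total = 100 + 180 + 180 = 460.0 Ω
I = V / R_total = 186 / 460.0 = 0.4043 A
P_R1 = I² × R1 = (0.4043)² × 100 = 16.35 W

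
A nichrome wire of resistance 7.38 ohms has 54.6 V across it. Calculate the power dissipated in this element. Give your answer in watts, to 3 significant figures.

V and R are stated; P = V²/R avoids computing the current.
P = (54.6 V)² / 7.38 Ω = 404.0 W

404 W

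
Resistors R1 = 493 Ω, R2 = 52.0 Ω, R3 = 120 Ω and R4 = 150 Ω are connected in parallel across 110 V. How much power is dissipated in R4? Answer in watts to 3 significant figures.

Every branch has 110 V across it, so for R4 the power is simply V²/R.
P_R4 = V² / R4 = (110)² / 150 Ω = 80.67 W

80.7 W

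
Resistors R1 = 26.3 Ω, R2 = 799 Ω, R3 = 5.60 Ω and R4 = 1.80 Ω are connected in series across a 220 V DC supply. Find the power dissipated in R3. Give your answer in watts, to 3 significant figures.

0.391 W

Every series element carries the same I. Get I from the total resistance, then P = I² × R3.
R_total = 26.3 + 799 + 5.60 + 1.80 = 832.7 Ω
I = V / R_total = 220 / 832.7 = 0.2642 A
P_R3 = I² × R3 = (0.2642)² × 5.60 = 0.3909 W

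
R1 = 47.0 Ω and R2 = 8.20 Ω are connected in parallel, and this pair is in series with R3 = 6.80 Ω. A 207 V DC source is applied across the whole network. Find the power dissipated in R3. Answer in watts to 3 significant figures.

Reduce the parallel combination to a single R_p; the circuit then becomes R_p in series with the remaining resistor.
R_p = (47.0×8.20)/(47.0+8.20) = 6.982 Ω
R_total = R_p + 6.80 = 6.982 + 6.80 = 13.78 Ω
I = V / R_total = 207 / 13.78 = 15.02 A
All the supply current flows through R3; use P = I²R3.
P_R3 = (15.02)² × 6.80 = 1534 W

1530 W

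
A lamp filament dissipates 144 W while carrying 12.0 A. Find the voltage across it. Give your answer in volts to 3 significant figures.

From P = V I = I²R = V²/R, with the two given quantities we get V = P / I.
V = 144 / 12.00 = 12.00 V

12.0 V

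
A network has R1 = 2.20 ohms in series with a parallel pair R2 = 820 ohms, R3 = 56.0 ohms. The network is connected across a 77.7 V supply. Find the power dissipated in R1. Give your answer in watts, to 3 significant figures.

4.45 W

First combine the parallel branches into one equivalent R_p, then R1 + R_p is a series pair.
R_p = (820×56.0)/(820+56.0) = 52.42 Ω
R_total = 2.20 + 52.42 = 54.62 Ω
I = V / R_total = 77.7 / 54.62 = 1.423 A
The full supply current passes through R1: P = I²R.
P_R1 = (1.423)² × 2.20 = 4.452 W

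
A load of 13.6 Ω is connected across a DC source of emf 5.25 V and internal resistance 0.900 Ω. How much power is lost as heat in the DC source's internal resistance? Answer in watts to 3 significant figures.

The source's internal resistance is just another series element carrying I; its dissipation is I²r.
I = ε / (r + R) = 5.25 / (0.900 + 13.6) = 0.3621 A
P_int = I² r = (0.3621)² × 0.900 = 0.1180 W

0.118 W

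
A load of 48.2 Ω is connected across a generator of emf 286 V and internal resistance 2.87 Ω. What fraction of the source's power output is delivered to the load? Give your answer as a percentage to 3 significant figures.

Both r and R carry the same current, so the power split is just the resistance split: η = R/(R+r).
η = R / (R + r) = 48.2 / (48.2 + 2.87) = 0.9438

94.4 %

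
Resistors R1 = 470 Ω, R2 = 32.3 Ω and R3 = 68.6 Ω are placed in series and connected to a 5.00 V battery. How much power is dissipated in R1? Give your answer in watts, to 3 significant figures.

0.0361 W

Series elements share the same current, so find I first, then use P = I²R.
R_total = 470 + 32.3 + 68.6 = 570.9 Ω
I = V / R_total = 5.00 / 570.9 = 0.008758 A
P_R1 = I² × R1 = (0.008758)² × 470 = 0.03605 W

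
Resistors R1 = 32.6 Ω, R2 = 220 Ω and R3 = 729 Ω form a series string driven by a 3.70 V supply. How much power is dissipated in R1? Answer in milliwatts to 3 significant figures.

0.463 mW

The current is common to all series resistors; compute it, then apply P = I²R for the target.
R_total = 32.6 + 220 + 729 = 981.6 Ω
I = V / R_total = 3.70 / 981.6 = 0.003769 A
P_R1 = I² × R1 = (0.003769)² × 32.6 = 0.0004632 W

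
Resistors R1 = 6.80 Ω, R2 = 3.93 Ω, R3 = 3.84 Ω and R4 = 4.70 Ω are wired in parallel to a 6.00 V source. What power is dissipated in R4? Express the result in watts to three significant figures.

Every branch has 6.00 V across it, so for R4 the power is simply V²/R.
P_R4 = V² / R4 = (6.00)² / 4.70 Ω = 7.660 W

7.66 W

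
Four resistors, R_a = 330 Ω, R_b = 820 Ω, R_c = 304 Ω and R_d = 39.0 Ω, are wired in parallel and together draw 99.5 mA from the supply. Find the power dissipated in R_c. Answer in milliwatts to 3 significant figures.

Only the total current is stated, so first find the parallel equivalent to get the voltage across the combination.
1/R_eq = 1/330 + 1/820 + 1/304 + 1/39.0 ⇒ R_eq = 30.14 Ω
V = I_total × R_eq = 0.09950 × 30.14 = 2.999 V
P_R_c = V² / R_c = (2.999)² / 304 = 0.02958 W

29.6 mW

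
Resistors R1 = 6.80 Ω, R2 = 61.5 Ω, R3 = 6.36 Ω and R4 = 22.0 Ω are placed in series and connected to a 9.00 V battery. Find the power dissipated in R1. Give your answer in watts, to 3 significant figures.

0.0590 W

Every series element carries the same I. Get I from the total resistance, then P = I² × R1.
R_total = 6.80 + 61.5 + 6.36 + 22.0 = 96.66 Ω
I = V / R_total = 9.00 / 96.66 = 0.09311 A
P_R1 = I² × R1 = (0.09311)² × 6.80 = 0.05895 W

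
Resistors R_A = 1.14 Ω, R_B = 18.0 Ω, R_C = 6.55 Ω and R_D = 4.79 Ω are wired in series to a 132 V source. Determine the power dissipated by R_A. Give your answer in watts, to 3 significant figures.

21.4 W

Since the resistors are in series they all carry the loop current I = V/R_total; the power in any one is I²R.
R_total = 1.14 + 18.0 + 6.55 + 4.79 = 30.48 Ω
I = V / R_total = 132 / 30.48 = 4.331 A
P_R_A = I² × R_A = (4.331)² × 1.14 = 21.38 W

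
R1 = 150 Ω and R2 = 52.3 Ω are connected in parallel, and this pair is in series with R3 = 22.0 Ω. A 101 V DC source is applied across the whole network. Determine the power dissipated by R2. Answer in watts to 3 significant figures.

Combine R1 and R2 into their parallel equivalent first, reducing the network to two series resistors.
R_p = (150×52.3)/(150+52.3) = 38.78 Ω
R_total = R_p + 22.0 = 38.78 + 22.0 = 60.78 Ω
I = V / R_total = 101 / 60.78 = 1.662 A
Voltage across the parallel pair: V_p = I × R_p = 1.662 × 38.78 = 64.44 V
R2 sits across V_p; its power is V_p²/R.
P_R2 = (64.44)² / 52.3 = 79.40 W

79.4 W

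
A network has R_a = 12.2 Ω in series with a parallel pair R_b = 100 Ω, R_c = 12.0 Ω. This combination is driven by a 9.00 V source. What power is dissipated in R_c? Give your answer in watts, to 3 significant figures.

1.48 W

Collapse R_b‖R_c to a single equivalent, reducing the network to two series elements.
R_p = (100×12.0)/(100+12.0) = 10.71 Ω
R_total = 12.2 + 10.71 = 22.91 Ω
I = V / R_total = 9.00 / 22.91 = 0.3928 A
Voltage across the parallel pair: V_p = I × R_p = 0.3928 × 10.71 = 4.208 V
With V_p across R_c, its power is V_p²/R_c.
P_R_c = (4.208)² / 12.0 = 1.476 W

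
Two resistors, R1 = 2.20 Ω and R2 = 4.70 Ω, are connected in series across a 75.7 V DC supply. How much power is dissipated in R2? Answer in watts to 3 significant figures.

Since the resistors are in series they all carry the loop current I = V/R_total; the power in any one is I²R.
R_total = 2.20 + 4.70 = 6.900 Ω
I = V / R_total = 75.7 / 6.900 = 10.97 A
P_R2 = I² × R2 = (10.97)² × 4.70 = 565.7 W

566 W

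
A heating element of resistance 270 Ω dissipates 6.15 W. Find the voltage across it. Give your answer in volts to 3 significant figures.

Rearranging the power relation for the two known quantities gives V = √(P R).
V = √(6.15 × 270) = 40.75 V

40.7 V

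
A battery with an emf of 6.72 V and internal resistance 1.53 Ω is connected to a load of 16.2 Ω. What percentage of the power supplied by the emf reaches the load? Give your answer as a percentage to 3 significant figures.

91.4 %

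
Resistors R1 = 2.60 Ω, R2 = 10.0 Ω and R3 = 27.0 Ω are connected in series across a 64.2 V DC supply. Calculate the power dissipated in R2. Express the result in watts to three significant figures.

26.3 W

The current is common to all series resistors; compute it, then apply P = I²R for the target.
R_total = 2.60 + 10.0 + 27.0 = 39.60 Ω
I = V / R_total = 64.2 / 39.60 = 1.621 A
P_R2 = I² × R2 = (1.621)² × 10.0 = 26.28 W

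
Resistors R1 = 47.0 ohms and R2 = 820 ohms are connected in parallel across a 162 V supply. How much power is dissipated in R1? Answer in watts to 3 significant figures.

558 W

Parallel branches share the same voltage; P = V²/R gives the branch power in one step.
P_R1 = V² / R1 = (162)² / 47.0 Ω = 558.4 W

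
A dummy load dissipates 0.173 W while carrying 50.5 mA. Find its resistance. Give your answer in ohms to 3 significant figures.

From P = V I = I²R = V²/R, with the two given quantities we get R = P / I².
R = 0.173 / (0.05050)² = 67.84 Ω

67.8 Ω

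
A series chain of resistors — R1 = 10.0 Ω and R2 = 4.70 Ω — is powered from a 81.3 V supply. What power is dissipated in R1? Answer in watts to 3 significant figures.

306 W

Every series element carries the same I. Get I from the total resistance, then P = I² × R1.
R_total = 10.0 + 4.70 = 14.70 Ω
I = V / R_total = 81.3 / 14.70 = 5.531 A
P_R1 = I² × R1 = (5.531)² × 10.0 = 305.9 W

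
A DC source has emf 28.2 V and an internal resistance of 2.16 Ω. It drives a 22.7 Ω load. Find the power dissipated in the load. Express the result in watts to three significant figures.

With r and R in series, I = ε/(r+R); the load dissipates I²R.
I = ε / (r + R) = 28.2 / (2.16 + 22.7) = 1.134 A
P_load = I² R = (1.134)² × 22.7 = 29.21 W

29.2 W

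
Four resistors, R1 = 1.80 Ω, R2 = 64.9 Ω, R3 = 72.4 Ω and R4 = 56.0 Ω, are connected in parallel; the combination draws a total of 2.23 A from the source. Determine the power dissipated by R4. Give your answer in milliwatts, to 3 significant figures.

245 mW

Parallel branches share V, not I — compute V via R_eq, then use V²/R for the target branch.
1/R_eq = 1/1.80 + 1/64.9 + 1/72.4 + 1/56.0 ⇒ R_eq = 1.659 Ω
V = I_total × R_eq = 2.230 × 1.659 = 3.700 V
P_R4 = V² / R4 = (3.700)² / 56.0 = 0.2445 W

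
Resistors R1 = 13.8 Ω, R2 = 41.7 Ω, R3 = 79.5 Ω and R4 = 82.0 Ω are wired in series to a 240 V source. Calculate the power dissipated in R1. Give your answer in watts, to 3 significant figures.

Every series element carries the same I. Get I from the total resistance, then P = I² × R1.
R_total = 13.8 + 41.7 + 79.5 + 82.0 = 217.0 Ω
I = V / R_total = 240 / 217.0 = 1.106 A
P_R1 = I² × R1 = (1.106)² × 13.8 = 16.88 W

16.9 W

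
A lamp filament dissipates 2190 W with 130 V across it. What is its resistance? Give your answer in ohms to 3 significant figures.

The two known quantities fix the third via R = V² / P.
R = (130)² / 2190 = 7.717 Ω

7.72 Ω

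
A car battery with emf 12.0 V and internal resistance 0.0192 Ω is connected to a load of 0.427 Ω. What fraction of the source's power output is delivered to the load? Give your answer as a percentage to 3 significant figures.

The source delivers εI, of which I²R reaches the load and I²r is lost; since I is common, η = R/(R+r).
η = R / (R + r) = 0.427 / (0.427 + 0.0192) = 0.9570

95.7 %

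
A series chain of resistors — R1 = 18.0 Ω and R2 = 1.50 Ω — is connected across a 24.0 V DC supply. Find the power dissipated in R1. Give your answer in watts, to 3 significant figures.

Since the resistors are in series they all carry the loop current I = V/R_total; the power in any one is I²R.
R_total = 18.0 + 1.50 = 19.50 Ω
I = V / R_total = 24.0 / 19.50 = 1.231 A
P_R1 = I² × R1 = (1.231)² × 18.0 = 27.27 W

27.3 W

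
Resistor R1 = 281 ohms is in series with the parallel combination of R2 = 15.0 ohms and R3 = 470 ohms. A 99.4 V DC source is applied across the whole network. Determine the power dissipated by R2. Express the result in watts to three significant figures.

1.59 W

Reduce the parallel pair to R_p first; the network is then a simple series string.
R_p = (15.0×470)/(15.0+470) = 14.54 Ω
R_total = 281 + 14.54 = 295.5 Ω
I = V / R_total = 99.4 / 295.5 = 0.3363 A
Voltage across the parallel pair: V_p = I × R_p = 0.3363 × 14.54 = 4.889 V
With V_p across R2, its power is V_p²/R2.
P_R2 = (4.889)² / 15.0 = 1.594 W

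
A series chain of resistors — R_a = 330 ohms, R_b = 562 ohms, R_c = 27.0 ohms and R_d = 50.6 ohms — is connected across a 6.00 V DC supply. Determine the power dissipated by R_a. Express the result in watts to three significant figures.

The current is common to all series resistors; compute it, then apply P = I²R for the target.
R_total = 330 + 562 + 27.0 + 50.6 = 969.6 Ω
I = V / R_total = 6.00 / 969.6 = 0.006188 A
P_R_a = I² × R_a = (0.006188)² × 330 = 0.01264 W

0.0126 W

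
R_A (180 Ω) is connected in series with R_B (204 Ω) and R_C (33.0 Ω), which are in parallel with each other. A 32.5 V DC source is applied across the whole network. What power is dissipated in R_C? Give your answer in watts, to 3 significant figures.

First combine the parallel branches into one equivalent R_p, then R_A + R_p is a series pair.
R_p = (204×33.0)/(204+33.0) = 28.41 Ω
R_total = 180 + 28.41 = 208.4 Ω
I = V / R_total = 32.5 / 208.4 = 0.1559 A
Voltage across the parallel pair: V_p = I × R_p = 0.1559 × 28.41 = 4.430 V
With V_p across R_C, its power is V_p²/R_C.
P_R_C = (4.430)² / 33.0 = 0.5946 W

0.595 W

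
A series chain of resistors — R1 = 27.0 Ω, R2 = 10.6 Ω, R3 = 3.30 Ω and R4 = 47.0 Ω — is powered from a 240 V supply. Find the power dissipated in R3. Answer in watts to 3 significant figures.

24.6 W

The current is common to all series resistors; compute it, then apply P = I²R for the target.
R_total = 27.0 + 10.6 + 3.30 + 47.0 = 87.90 Ω
I = V / R_total = 240 / 87.90 = 2.730 A
P_R3 = I² × R3 = (2.730)² × 3.30 = 24.60 W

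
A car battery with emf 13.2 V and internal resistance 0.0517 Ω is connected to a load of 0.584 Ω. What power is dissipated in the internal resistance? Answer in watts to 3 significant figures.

The source's internal resistance is just another series element carrying I; its dissipation is I²r.
I = ε / (r + R) = 13.2 / (0.0517 + 0.584) = 20.76 A
P_int = I² r = (20.76)² × 0.0517 = 22.29 W

22.3 W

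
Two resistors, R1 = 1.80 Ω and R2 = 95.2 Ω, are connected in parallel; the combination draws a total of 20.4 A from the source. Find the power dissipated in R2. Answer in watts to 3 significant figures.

We need the common branch voltage; get it from I_total × R_eq, then P = V²/R for the branch.
1/R_eq = 1/1.80 + 1/95.2 ⇒ R_eq = 1.767 Ω
V = I_total × R_eq = 20.40 × 1.767 = 36.04 V
P_R2 = V² / R2 = (36.04)² / 95.2 = 13.64 W

13.6 W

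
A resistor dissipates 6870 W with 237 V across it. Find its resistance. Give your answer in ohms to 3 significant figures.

8.18 Ω

Inverting the appropriate power form: R = V² / P.
R = (237)² / 6870 = 8.176 Ω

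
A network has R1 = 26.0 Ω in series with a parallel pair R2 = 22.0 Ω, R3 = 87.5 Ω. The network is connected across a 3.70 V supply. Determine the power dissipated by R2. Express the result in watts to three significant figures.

First combine the parallel branches into one equivalent R_p, then R1 + R_p is a series pair.
R_p = (22.0×87.5)/(22.0+87.5) = 17.58 Ω
R_total = 26.0 + 17.58 = 43.58 Ω
I = V / R_total = 3.70 / 43.58 = 0.08490 A
Voltage across the parallel pair: V_p = I × R_p = 0.08490 × 17.58 = 1.493 V
With V_p across R2, its power is V_p²/R2.
P_R2 = (1.493)² / 22.0 = 0.1013 W

0.101 W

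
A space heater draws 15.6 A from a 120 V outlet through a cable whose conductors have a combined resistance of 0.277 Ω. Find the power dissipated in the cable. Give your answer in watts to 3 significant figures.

67.4 W

The cable is a series resistance carrying the load current; its dissipation is I²R_line.
The cable carries the full 15.6 A.
P_line = I² R_line = (15.60)² × 0.277 = 67.41 W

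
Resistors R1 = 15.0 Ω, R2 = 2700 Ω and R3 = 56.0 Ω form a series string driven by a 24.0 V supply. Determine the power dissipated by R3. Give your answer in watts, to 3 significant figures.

0.00420 W

The current is common to all series resistors; compute it, then apply P = I²R for the target.
R_total = 15.0 + 2700 + 56.0 = 2771 Ω
I = V / R_total = 24.0 / 2771 = 0.008661 A
P_R3 = I² × R3 = (0.008661)² × 56.0 = 0.004201 W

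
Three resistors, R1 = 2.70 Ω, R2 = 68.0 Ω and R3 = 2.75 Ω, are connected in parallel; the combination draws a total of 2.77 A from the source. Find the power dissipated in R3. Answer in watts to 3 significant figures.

The branches share the same voltage, but only the total current is given — find V from the equivalent resistance first.
1/R_eq = 1/2.70 + 1/68.0 + 1/2.75 ⇒ R_eq = 1.336 Ω
V = I_total × R_eq = 2.770 × 1.336 = 3.700 V
P_R3 = V² / R3 = (3.700)² / 2.75 = 4.977 W

4.98 W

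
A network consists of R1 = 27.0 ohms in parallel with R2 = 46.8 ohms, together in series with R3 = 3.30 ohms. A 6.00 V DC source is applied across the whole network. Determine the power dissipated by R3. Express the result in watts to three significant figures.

0.285 W

Combine R1 and R2 into their parallel equivalent first, reducing the network to two series resistors.
R_p = (27.0×46.8)/(27.0+46.8) = 17.12 Ω
R_total = R_p + 3.30 = 17.12 + 3.30 = 20.42 Ω
I = V / R_total = 6.00 / 20.42 = 0.2938 A
All the supply current flows through R3; use P = I²R3.
P_R3 = (0.2938)² × 3.30 = 0.2849 W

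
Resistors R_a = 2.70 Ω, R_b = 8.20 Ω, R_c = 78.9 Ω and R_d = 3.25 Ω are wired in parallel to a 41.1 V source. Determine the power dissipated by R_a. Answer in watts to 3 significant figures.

626 W

Every branch has 41.1 V across it, so for R_a the power is simply V²/R.
P_R_a = V² / R_a = (41.1)² / 2.70 Ω = 625.6 W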